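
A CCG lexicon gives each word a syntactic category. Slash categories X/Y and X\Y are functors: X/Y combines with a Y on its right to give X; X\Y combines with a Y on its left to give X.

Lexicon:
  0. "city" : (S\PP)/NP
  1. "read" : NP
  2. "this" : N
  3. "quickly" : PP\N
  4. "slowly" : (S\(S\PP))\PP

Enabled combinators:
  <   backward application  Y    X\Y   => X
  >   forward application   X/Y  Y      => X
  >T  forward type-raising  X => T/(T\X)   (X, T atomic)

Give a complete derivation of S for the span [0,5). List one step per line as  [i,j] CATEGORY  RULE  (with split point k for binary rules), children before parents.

[0,1] (S\PP)/NP  lex  "city"
[1,2] NP  lex  "read"
[0,2] S\PP  >  k=1
[2,3] N  lex  "this"
[3,4] PP\N  lex  "quickly"
[2,4] PP  <  k=3
[4,5] (S\(S\PP))\PP  lex  "slowly"
[2,5] S\(S\PP)  <  k=4
[0,5] S  <  k=2

[0,5] S   <
  [0,2] S\PP   >
    [0,1] "city" : (S\PP)/NP
    [1,2] "read" : NP
  [2,5] S\(S\PP)   <
    [2,4] PP   <
      [2,3] "this" : N
      [3,4] "quickly" : PP\N
    [4,5] "slowly" : (S\(S\PP))\PP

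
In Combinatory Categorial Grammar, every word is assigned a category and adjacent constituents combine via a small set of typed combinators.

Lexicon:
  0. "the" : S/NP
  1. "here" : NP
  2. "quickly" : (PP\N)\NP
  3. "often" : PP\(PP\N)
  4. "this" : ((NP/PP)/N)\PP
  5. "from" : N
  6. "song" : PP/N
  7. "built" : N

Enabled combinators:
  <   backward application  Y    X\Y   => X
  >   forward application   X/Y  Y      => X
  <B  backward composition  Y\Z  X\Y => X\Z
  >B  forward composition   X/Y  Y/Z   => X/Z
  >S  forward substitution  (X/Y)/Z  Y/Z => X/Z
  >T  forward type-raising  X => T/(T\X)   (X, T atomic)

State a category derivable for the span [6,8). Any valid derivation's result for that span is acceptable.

[0,8] S   >
  [0,1] "the" : S/NP
  [1,8] NP   >
    [1,6] NP/PP   >
      [1,5] (NP/PP)/N   <
        [1,4] PP   <
          [1,3] PP\N   <
            [1,2] "here" : NP
            [2,3] "quickly" : (PP\N)\NP
          [3,4] "often" : PP\(PP\N)
        [4,5] "this" : ((NP/PP)/N)\PP
      [5,6] "from" : N
    [6,8] PP   >
      [6,7] "song" : PP/N
      [7,8] "built" : N

PP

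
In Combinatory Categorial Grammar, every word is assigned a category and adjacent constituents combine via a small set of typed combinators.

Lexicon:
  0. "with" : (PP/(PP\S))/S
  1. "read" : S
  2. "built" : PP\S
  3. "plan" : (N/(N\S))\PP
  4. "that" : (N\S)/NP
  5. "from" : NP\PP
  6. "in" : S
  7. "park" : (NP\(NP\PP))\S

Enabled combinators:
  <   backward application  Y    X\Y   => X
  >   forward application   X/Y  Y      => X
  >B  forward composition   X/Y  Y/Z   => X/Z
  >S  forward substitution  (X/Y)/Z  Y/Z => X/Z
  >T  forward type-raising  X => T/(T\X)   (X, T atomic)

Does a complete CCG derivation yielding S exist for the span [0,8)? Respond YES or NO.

(PP/(PP\S))/S S PP\S (N/(N\S))\PP (N\S)/NP NP\PP S (NP\(NP\PP))\S
CKY chart[0,8] = {(PP/(PP\S))/(S\N), N, N/(NP\NP), N/(N\N), NP/(NP\N), PP/(PP\N), S/(S\N)}; S ∉ chart

NO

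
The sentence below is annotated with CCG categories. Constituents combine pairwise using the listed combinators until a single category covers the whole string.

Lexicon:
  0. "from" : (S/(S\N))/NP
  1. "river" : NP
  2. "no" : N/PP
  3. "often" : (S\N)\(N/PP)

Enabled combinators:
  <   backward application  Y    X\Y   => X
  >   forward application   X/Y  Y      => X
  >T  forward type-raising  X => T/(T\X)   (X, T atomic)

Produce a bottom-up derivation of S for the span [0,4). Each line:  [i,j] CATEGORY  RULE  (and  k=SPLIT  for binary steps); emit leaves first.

[0,1] (S/(S\N))/NP  lex  "from"
[1,2] NP  lex  "river"
[0,2] S/(S\N)  >  k=1
[2,3] N/PP  lex  "no"
[3,4] (S\N)\(N/PP)  lex  "often"
[2,4] S\N  <  k=3
[0,4] S  >  k=2

[0,4] S   >
  [0,2] S/(S\N)   >
    [0,1] "from" : (S/(S\N))/NP
    [1,2] "river" : NP
  [2,4] S\N   <
    [2,3] "no" : N/PP
    [3,4] "often" : (S\N)\(N/PP)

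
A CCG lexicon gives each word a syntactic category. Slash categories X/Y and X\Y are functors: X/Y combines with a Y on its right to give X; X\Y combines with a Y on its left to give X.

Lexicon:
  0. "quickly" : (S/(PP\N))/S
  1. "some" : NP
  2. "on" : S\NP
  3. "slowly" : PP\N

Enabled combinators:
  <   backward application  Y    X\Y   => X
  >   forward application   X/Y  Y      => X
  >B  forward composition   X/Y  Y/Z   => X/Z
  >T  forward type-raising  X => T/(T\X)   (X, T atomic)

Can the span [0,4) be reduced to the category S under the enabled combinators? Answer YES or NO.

[0,4] S   >
  [0,3] S/(PP\N)   >
    [0,1] "quickly" : (S/(PP\N))/S
    [1,3] S   <
      [1,2] "some" : NP
      [2,3] "on" : S\NP
  [3,4] "slowly" : PP\N

YES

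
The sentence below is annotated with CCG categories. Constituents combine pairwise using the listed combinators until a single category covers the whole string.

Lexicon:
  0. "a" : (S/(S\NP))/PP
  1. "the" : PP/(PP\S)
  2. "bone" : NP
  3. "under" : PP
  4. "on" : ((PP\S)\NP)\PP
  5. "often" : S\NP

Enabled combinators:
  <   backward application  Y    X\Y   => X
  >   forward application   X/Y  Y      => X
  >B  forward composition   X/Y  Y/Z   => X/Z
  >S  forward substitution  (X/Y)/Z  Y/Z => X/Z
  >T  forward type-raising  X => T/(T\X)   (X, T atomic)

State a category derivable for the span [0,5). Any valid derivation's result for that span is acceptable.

[0,6] S   >
  [0,5] S/(S\NP)   >
    [0,1] "a" : (S/(S\NP))/PP
    [1,5] PP   >
      [1,2] "the" : PP/(PP\S)
      [2,5] PP\S   <
        [2,3] "bone" : NP
        [3,5] (PP\S)\NP   <
          [3,4] "under" : PP
          [4,5] "on" : ((PP\S)\NP)\PP
  [5,6] "often" : S\NP

S/(S\NP)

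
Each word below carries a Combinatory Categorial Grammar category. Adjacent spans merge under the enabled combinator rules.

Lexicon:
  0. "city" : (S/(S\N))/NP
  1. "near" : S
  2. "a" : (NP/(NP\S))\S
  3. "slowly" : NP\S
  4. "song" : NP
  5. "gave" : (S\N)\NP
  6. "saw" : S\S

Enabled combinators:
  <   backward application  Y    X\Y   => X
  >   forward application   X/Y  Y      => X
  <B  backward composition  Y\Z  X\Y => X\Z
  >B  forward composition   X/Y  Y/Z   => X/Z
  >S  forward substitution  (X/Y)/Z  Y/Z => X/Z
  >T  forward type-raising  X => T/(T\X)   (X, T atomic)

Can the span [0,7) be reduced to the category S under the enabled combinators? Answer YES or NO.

[0,7] S   >
  [0,4] S/(S\N)   >
    [0,1] "city" : (S/(S\N))/NP
    [1,4] NP   >
      [1,3] NP/(NP\S)   <
        [1,2] "near" : S
        [2,3] "a" : (NP/(NP\S))\S
      [3,4] "slowly" : NP\S
  [4,7] S\N   <B
    [4,6] S\N   <
      [4,5] "song" : NP
      [5,6] "gave" : (S\N)\NP
    [6,7] "saw" : S\S

YES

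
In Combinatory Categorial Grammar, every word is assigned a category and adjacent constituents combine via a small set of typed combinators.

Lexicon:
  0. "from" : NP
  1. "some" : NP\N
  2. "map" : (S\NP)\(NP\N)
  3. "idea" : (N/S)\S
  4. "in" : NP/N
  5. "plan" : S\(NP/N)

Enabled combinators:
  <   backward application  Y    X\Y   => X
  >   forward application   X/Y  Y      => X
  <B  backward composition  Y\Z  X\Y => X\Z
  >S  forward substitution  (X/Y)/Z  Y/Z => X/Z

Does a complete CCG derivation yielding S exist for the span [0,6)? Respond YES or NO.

NO

NP NP\N (S\NP)\(NP\N) (N/S)\S NP/N S\(NP/N)
CKY chart[0,6] = {N}; S ∉ chart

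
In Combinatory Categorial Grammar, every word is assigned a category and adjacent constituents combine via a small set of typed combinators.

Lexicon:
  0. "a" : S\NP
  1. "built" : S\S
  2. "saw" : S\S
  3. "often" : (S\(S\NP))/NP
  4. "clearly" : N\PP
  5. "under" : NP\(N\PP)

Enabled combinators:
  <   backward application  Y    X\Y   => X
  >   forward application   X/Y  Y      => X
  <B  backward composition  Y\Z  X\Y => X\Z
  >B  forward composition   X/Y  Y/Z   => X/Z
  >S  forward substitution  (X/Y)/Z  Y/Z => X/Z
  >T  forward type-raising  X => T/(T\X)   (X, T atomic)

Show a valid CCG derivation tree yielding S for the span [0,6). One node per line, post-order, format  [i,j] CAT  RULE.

[0,1] S\NP  lex  "a"
[1,2] S\S  lex  "built"
[2,3] S\S  lex  "saw"
[1,3] S\S  <B  k=2
[0,3] S\NP  <B  k=1
[3,4] (S\(S\NP))/NP  lex  "often"
[4,5] N\PP  lex  "clearly"
[5,6] NP\(N\PP)  lex  "under"
[4,6] NP  <  k=5
[3,6] S\(S\NP)  >  k=4
[0,6] S  <  k=3

[0,6] S   <
  [0,3] S\NP   <B
    [0,1] "a" : S\NP
    [1,3] S\S   <B
      [1,2] "built" : S\S
      [2,3] "saw" : S\S
  [3,6] S\(S\NP)   >
    [3,4] "often" : (S\(S\NP))/NP
    [4,6] NP   <
      [4,5] "clearly" : N\PP
      [5,6] "under" : NP\(N\PP)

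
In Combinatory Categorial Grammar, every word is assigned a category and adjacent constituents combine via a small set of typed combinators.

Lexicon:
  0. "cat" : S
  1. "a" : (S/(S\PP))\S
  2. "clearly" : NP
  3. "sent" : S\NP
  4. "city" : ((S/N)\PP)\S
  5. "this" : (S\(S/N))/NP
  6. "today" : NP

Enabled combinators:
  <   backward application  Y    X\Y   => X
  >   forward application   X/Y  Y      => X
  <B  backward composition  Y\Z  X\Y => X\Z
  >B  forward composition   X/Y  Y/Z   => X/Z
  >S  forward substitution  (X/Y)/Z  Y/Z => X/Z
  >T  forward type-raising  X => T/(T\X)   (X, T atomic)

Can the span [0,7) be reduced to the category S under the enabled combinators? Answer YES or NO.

[0,7] S   >
  [0,2] S/(S\PP)   <
    [0,1] "cat" : S
    [1,2] "a" : (S/(S\PP))\S
  [2,7] S\PP   <B
    [2,5] (S/N)\PP   <
      [2,4] S   <
        [2,3] "clearly" : NP
        [3,4] "sent" : S\NP
      [4,5] "city" : ((S/N)\PP)\S
    [5,7] S\(S/N)   >
      [5,6] "this" : (S\(S/N))/NP
      [6,7] "today" : NP

YES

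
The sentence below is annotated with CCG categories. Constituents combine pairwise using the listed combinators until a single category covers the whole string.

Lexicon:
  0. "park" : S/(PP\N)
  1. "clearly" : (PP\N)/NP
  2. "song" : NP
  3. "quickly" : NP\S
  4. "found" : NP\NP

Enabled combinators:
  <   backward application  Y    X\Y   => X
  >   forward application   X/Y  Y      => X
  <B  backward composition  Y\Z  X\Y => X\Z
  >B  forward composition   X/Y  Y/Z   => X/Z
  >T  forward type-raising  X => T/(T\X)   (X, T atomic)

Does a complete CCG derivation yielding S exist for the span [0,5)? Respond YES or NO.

NO

S/(PP\N) (PP\N)/NP NP NP\S NP\NP
CKY chart[0,5] = {N/(N\NP), NP, NP/(NP\NP), PP/(PP\NP), S/(S\NP)}; S ∉ chart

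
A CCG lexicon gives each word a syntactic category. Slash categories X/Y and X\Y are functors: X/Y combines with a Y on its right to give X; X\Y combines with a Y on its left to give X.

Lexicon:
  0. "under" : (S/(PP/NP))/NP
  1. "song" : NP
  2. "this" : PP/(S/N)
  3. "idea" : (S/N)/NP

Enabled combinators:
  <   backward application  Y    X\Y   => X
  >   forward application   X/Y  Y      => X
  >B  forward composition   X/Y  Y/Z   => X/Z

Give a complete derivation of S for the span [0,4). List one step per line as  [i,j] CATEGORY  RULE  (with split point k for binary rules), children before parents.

[0,1] (S/(PP/NP))/NP  lex  "under"
[1,2] NP  lex  "song"
[0,2] S/(PP/NP)  >  k=1
[2,3] PP/(S/N)  lex  "this"
[3,4] (S/N)/NP  lex  "idea"
[2,4] PP/NP  >B  k=3
[0,4] S  >  k=2

[0,4] S   >
  [0,2] S/(PP/NP)   >
    [0,1] "under" : (S/(PP/NP))/NP
    [1,2] "song" : NP
  [2,4] PP/NP   >B
    [2,3] "this" : PP/(S/N)
    [3,4] "idea" : (S/N)/NP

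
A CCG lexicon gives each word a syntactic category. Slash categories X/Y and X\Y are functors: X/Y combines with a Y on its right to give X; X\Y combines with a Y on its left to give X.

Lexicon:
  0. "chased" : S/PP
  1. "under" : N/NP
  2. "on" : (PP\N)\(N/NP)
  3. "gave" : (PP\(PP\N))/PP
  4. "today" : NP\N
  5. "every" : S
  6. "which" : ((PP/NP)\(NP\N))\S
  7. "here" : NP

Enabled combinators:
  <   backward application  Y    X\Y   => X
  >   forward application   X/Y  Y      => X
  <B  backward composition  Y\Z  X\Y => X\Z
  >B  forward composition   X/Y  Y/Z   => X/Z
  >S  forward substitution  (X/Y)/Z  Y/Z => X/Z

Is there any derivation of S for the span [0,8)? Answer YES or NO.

YES

[0,8] S   >
  [0,1] "chased" : S/PP
  [1,8] PP   <
    [1,3] PP\N   <
      [1,2] "under" : N/NP
      [2,3] "on" : (PP\N)\(N/NP)
    [3,8] PP\(PP\N)   >
      [3,4] "gave" : (PP\(PP\N))/PP
      [4,8] PP   >
        [4,7] PP/NP   <
          [4,5] "today" : NP\N
          [5,7] (PP/NP)\(NP\N)   <
            [5,6] "every" : S
            [6,7] "which" : ((PP/NP)\(NP\N))\S
        [7,8] "here" : NP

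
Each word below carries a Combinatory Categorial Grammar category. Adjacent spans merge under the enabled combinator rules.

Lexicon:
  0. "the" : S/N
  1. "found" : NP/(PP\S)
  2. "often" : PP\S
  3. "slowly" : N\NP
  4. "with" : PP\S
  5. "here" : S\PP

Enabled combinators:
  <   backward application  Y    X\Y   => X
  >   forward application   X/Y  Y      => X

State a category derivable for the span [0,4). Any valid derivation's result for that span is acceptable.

S

[0,6] S   <
  [0,5] PP   <
    [0,4] S   >
      [0,1] "the" : S/N
      [1,4] N   <
        [1,3] NP   >
          [1,2] "found" : NP/(PP\S)
          [2,3] "often" : PP\S
        [3,4] "slowly" : N\NP
    [4,5] "with" : PP\S
  [5,6] "here" : S\PP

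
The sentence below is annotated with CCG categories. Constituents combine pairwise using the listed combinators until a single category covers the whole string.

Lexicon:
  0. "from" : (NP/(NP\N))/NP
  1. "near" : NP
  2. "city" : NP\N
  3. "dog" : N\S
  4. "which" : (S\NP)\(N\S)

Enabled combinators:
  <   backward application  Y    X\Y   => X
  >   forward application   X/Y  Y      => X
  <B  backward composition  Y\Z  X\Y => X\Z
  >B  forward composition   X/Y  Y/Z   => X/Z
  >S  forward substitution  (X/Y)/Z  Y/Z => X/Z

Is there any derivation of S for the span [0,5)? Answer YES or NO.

[0,5] S   <
  [0,3] NP   >
    [0,2] NP/(NP\N)   >
      [0,1] "from" : (NP/(NP\N))/NP
      [1,2] "near" : NP
    [2,3] "city" : NP\N
  [3,5] S\NP   <
    [3,4] "dog" : N\S
    [4,5] "which" : (S\NP)\(N\S)

YES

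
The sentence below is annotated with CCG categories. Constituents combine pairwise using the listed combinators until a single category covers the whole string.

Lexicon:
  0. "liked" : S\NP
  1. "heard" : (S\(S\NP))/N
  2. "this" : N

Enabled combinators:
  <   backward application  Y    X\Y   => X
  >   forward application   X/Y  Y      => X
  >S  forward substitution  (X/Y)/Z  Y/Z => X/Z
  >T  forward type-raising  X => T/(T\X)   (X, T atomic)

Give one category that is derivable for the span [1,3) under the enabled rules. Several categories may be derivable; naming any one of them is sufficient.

S\(S\NP)

[0,3] S   <
  [0,1] "liked" : S\NP
  [1,3] S\(S\NP)   >
    [1,2] "heard" : (S\(S\NP))/N
    [2,3] "this" : N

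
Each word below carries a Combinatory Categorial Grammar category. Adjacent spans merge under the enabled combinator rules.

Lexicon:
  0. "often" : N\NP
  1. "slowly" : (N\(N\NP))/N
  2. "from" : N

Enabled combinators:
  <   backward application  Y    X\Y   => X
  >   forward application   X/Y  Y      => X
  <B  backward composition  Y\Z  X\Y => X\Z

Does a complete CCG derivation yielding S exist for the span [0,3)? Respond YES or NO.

N\NP (N\(N\NP))/N N
CKY chart[0,3] = {N}; S ∉ chart

NO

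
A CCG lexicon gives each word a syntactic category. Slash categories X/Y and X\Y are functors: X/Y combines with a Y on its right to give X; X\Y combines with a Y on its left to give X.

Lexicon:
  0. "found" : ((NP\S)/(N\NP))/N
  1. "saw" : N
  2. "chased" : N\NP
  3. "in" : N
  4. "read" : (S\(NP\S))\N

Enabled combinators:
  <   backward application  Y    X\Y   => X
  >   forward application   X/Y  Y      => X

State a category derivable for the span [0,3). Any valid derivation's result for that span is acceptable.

[0,5] S   <
  [0,3] NP\S   >
    [0,2] (NP\S)/(N\NP)   >
      [0,1] "found" : ((NP\S)/(N\NP))/N
      [1,2] "saw" : N
    [2,3] "chased" : N\NP
  [3,5] S\(NP\S)   <
    [3,4] "in" : N
    [4,5] "read" : (S\(NP\S))\N

NP\S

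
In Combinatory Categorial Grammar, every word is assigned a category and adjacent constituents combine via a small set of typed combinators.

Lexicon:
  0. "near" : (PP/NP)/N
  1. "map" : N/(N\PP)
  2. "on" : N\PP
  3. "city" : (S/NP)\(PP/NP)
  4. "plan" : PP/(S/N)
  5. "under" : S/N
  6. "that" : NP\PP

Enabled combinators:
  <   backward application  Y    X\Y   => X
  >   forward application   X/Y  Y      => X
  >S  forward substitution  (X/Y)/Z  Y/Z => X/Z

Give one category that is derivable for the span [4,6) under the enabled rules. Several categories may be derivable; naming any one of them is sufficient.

[0,7] S   >
  [0,4] S/NP   <
    [0,3] PP/NP   >
      [0,1] "near" : (PP/NP)/N
      [1,3] N   >
        [1,2] "map" : N/(N\PP)
        [2,3] "on" : N\PP
    [3,4] "city" : (S/NP)\(PP/NP)
  [4,7] NP   <
    [4,6] PP   >
      [4,5] "plan" : PP/(S/N)
      [5,6] "under" : S/N
    [6,7] "that" : NP\PP

PP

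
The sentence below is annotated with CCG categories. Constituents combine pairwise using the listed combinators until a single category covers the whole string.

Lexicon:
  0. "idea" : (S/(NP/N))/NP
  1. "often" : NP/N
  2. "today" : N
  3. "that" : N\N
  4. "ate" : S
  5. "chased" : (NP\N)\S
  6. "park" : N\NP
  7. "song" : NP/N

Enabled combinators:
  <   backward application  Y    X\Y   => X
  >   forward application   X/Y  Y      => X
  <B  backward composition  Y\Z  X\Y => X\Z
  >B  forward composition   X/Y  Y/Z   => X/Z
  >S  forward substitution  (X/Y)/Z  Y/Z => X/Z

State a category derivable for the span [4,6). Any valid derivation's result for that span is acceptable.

NP\N

[0,8] S   >
  [0,7] S/(NP/N)   >
    [0,1] "idea" : (S/(NP/N))/NP
    [1,7] NP   >
      [1,2] "often" : NP/N
      [2,7] N   <
        [2,6] NP   <
          [2,3] "today" : N
          [3,6] NP\N   <B
            [3,4] "that" : N\N
            [4,6] NP\N   <
              [4,5] "ate" : S
              [5,6] "chased" : (NP\N)\S
        [6,7] "park" : N\NP
  [7,8] "song" : NP/N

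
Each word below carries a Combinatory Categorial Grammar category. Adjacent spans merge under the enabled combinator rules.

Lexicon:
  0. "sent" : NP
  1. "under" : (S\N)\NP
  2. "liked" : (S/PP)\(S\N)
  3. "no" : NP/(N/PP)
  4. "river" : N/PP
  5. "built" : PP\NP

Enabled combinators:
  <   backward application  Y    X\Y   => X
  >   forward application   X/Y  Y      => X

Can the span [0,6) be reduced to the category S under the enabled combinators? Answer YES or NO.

[0,6] S   >
  [0,3] S/PP   <
    [0,2] S\N   <
      [0,1] "sent" : NP
      [1,2] "under" : (S\N)\NP
    [2,3] "liked" : (S/PP)\(S\N)
  [3,6] PP   <
    [3,5] NP   >
      [3,4] "no" : NP/(N/PP)
      [4,5] "river" : N/PP
    [5,6] "built" : PP\NP

YES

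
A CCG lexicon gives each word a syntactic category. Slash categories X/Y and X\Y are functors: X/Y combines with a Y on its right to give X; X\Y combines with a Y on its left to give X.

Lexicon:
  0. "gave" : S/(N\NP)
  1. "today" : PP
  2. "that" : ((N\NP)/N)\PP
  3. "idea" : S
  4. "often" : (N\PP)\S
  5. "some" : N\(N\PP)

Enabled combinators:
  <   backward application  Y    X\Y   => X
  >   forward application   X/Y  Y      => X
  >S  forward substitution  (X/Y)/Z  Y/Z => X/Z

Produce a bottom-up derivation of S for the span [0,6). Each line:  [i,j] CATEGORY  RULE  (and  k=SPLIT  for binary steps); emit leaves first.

[0,1] S/(N\NP)  lex  "gave"
[1,2] PP  lex  "today"
[2,3] ((N\NP)/N)\PP  lex  "that"
[1,3] (N\NP)/N  <  k=2
[3,4] S  lex  "idea"
[4,5] (N\PP)\S  lex  "often"
[3,5] N\PP  <  k=4
[5,6] N\(N\PP)  lex  "some"
[3,6] N  <  k=5
[1,6] N\NP  >  k=3
[0,6] S  >  k=1

[0,6] S   >
  [0,1] "gave" : S/(N\NP)
  [1,6] N\NP   >
    [1,3] (N\NP)/N   <
      [1,2] "today" : PP
      [2,3] "that" : ((N\NP)/N)\PP
    [3,6] N   <
      [3,5] N\PP   <
        [3,4] "idea" : S
        [4,5] "often" : (N\PP)\S
      [5,6] "some" : N\(N\PP)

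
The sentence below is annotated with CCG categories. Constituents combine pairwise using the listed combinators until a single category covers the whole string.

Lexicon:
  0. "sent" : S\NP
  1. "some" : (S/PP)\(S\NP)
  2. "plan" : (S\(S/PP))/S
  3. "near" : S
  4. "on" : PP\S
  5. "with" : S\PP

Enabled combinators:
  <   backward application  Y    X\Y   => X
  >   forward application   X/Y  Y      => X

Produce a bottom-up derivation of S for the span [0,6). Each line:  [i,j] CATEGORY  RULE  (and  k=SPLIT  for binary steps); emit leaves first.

[0,6] S   <
  [0,2] S/PP   <
    [0,1] "sent" : S\NP
    [1,2] "some" : (S/PP)\(S\NP)
  [2,6] S\(S/PP)   >
    [2,3] "plan" : (S\(S/PP))/S
    [3,6] S   <
      [3,5] PP   <
        [3,4] "near" : S
        [4,5] "on" : PP\S
      [5,6] "with" : S\PP

[0,1] S\NP  lex  "sent"
[1,2] (S/PP)\(S\NP)  lex  "some"
[0,2] S/PP  <  k=1
[2,3] (S\(S/PP))/S  lex  "plan"
[3,4] S  lex  "near"
[4,5] PP\S  lex  "on"
[3,5] PP  <  k=4
[5,6] S\PP  lex  "with"
[3,6] S  <  k=5
[2,6] S\(S/PP)  >  k=3
[0,6] S  <  k=2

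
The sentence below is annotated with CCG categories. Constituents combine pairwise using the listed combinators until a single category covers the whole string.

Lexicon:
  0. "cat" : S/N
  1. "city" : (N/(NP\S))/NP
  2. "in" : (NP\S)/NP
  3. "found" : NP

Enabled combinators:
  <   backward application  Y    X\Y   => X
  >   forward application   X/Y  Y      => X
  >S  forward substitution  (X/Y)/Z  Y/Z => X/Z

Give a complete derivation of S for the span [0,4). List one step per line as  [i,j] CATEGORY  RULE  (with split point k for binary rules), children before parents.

[0,1] S/N  lex  "cat"
[1,2] (N/(NP\S))/NP  lex  "city"
[2,3] (NP\S)/NP  lex  "in"
[1,3] N/NP  >S  k=2
[3,4] NP  lex  "found"
[1,4] N  >  k=3
[0,4] S  >  k=1

[0,4] S   >
  [0,1] "cat" : S/N
  [1,4] N   >
    [1,3] N/NP   >S
      [1,2] "city" : (N/(NP\S))/NP
      [2,3] "in" : (NP\S)/NP
    [3,4] "found" : NP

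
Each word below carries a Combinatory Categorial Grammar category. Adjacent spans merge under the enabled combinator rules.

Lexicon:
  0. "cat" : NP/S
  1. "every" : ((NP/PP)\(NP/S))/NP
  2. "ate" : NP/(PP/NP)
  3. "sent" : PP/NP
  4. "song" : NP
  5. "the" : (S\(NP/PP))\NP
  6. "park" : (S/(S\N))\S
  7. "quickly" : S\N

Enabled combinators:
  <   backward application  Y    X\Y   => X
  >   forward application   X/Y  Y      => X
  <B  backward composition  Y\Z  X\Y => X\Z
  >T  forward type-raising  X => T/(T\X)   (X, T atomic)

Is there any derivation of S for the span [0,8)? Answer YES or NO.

[0,8] S   >
  [0,7] S/(S\N)   <
    [0,6] S   <
      [0,4] NP/PP   <
        [0,1] "cat" : NP/S
        [1,4] (NP/PP)\(NP/S)   >
          [1,2] "every" : ((NP/PP)\(NP/S))/NP
          [2,4] NP   >
            [2,3] "ate" : NP/(PP/NP)
            [3,4] "sent" : PP/NP
      [4,6] S\(NP/PP)   <
        [4,5] "song" : NP
        [5,6] "the" : (S\(NP/PP))\NP
    [6,7] "park" : (S/(S\N))\S
  [7,8] "quickly" : S\N

YES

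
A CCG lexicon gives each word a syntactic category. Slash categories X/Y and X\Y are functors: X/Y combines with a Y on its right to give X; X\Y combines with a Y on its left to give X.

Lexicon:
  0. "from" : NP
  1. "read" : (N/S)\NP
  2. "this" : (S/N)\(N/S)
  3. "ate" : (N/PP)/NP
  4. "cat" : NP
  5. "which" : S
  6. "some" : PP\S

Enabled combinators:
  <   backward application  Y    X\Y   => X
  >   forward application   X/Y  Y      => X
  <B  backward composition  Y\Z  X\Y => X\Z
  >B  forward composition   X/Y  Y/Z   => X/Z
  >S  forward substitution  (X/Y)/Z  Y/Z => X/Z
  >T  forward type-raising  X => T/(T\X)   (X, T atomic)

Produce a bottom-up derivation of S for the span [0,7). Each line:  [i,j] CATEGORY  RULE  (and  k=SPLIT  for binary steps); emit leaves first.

[0,7] S   >
  [0,3] S/N   <
    [0,2] N/S   <
      [0,1] "from" : NP
      [1,2] "read" : (N/S)\NP
    [2,3] "this" : (S/N)\(N/S)
  [3,7] N   >
    [3,5] N/PP   >
      [3,4] "ate" : (N/PP)/NP
      [4,5] "cat" : NP
    [5,7] PP   <
      [5,6] "which" : S
      [6,7] "some" : PP\S

[0,1] NP  lex  "from"
[1,2] (N/S)\NP  lex  "read"
[0,2] N/S  <  k=1
[2,3] (S/N)\(N/S)  lex  "this"
[0,3] S/N  <  k=2
[3,4] (N/PP)/NP  lex  "ate"
[4,5] NP  lex  "cat"
[3,5] N/PP  >  k=4
[5,6] S  lex  "which"
[6,7] PP\S  lex  "some"
[5,7] PP  <  k=6
[3,7] N  >  k=5
[0,7] S  >  k=3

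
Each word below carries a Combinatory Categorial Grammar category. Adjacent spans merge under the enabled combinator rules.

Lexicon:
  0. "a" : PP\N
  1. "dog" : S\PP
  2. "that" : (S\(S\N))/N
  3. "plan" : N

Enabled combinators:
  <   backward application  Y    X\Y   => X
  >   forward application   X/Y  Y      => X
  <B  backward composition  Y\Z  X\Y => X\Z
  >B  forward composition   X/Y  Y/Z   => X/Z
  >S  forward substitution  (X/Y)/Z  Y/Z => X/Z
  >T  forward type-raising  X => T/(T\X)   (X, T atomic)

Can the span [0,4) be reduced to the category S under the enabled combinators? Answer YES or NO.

YES

[0,4] S   <
  [0,2] S\N   <B
    [0,1] "a" : PP\N
    [1,2] "dog" : S\PP
  [2,4] S\(S\N)   >
    [2,3] "that" : (S\(S\N))/N
    [3,4] "plan" : N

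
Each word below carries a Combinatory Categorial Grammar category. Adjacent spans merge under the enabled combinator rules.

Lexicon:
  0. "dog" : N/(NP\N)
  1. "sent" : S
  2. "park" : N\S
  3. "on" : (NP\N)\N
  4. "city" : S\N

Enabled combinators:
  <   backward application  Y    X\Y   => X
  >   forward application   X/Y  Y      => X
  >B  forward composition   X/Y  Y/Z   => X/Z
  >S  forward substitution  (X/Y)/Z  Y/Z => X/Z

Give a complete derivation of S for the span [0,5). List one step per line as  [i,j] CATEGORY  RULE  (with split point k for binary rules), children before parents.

[0,1] N/(NP\N)  lex  "dog"
[1,2] S  lex  "sent"
[2,3] N\S  lex  "park"
[1,3] N  <  k=2
[3,4] (NP\N)\N  lex  "on"
[1,4] NP\N  <  k=3
[0,4] N  >  k=1
[4,5] S\N  lex  "city"
[0,5] S  <  k=4

[0,5] S   <
  [0,4] N   >
    [0,1] "dog" : N/(NP\N)
    [1,4] NP\N   <
      [1,3] N   <
        [1,2] "sent" : S
        [2,3] "park" : N\S
      [3,4] "on" : (NP\N)\N
  [4,5] "city" : S\N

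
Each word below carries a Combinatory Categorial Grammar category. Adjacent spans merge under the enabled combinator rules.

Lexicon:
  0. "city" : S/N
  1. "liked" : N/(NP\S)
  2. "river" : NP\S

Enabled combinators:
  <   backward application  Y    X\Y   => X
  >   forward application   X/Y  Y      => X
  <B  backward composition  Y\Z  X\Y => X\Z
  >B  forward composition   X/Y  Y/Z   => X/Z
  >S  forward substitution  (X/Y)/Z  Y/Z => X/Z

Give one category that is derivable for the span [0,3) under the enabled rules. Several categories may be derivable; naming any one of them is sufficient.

S

[0,3] S   >
  [0,1] "city" : S/N
  [1,3] N   >
    [1,2] "liked" : N/(NP\S)
    [2,3] "river" : NP\S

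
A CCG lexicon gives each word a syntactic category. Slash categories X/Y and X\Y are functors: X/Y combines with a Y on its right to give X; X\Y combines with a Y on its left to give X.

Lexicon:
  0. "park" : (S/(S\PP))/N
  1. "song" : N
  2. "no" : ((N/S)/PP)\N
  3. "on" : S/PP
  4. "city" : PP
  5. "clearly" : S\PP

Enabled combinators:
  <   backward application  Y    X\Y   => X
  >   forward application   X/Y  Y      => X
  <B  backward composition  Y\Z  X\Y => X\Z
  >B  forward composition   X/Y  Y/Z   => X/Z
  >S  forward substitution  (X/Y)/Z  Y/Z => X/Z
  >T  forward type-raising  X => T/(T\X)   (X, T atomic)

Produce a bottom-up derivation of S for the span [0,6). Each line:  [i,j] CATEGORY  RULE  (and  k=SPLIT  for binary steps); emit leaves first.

[0,1] (S/(S\PP))/N  lex  "park"
[1,2] N  lex  "song"
[2,3] ((N/S)/PP)\N  lex  "no"
[1,3] (N/S)/PP  <  k=2
[3,4] S/PP  lex  "on"
[1,4] N/PP  >S  k=3
[4,5] PP  lex  "city"
[1,5] N  >  k=4
[0,5] S/(S\PP)  >  k=1
[5,6] S\PP  lex  "clearly"
[0,6] S  >  k=5

[0,6] S   >
  [0,5] S/(S\PP)   >
    [0,1] "park" : (S/(S\PP))/N
    [1,5] N   >
      [1,4] N/PP   >S
        [1,3] (N/S)/PP   <
          [1,2] "song" : N
          [2,3] "no" : ((N/S)/PP)\N
        [3,4] "on" : S/PP
      [4,5] "city" : PP
  [5,6] "clearly" : S\PP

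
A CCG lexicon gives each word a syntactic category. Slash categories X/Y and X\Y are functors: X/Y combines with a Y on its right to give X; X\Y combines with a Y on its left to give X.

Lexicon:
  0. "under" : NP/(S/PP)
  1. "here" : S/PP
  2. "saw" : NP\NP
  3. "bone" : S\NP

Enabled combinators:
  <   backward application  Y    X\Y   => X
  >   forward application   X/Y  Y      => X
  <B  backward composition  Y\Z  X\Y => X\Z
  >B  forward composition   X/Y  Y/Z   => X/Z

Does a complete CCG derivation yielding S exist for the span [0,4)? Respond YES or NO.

[0,4] S   <
  [0,2] NP   >
    [0,1] "under" : NP/(S/PP)
    [1,2] "here" : S/PP
  [2,4] S\NP   <B
    [2,3] "saw" : NP\NP
    [3,4] "bone" : S\NP

YES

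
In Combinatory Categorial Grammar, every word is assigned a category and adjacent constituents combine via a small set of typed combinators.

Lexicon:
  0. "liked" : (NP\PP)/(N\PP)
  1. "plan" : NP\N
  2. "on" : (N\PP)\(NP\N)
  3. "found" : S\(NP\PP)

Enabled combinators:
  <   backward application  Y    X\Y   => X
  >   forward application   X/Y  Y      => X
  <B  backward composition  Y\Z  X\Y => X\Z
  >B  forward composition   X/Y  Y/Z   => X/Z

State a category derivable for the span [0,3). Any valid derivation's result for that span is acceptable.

[0,4] S   <
  [0,3] NP\PP   >
    [0,1] "liked" : (NP\PP)/(N\PP)
    [1,3] N\PP   <
      [1,2] "plan" : NP\N
      [2,3] "on" : (N\PP)\(NP\N)
  [3,4] "found" : S\(NP\PP)

NP\PP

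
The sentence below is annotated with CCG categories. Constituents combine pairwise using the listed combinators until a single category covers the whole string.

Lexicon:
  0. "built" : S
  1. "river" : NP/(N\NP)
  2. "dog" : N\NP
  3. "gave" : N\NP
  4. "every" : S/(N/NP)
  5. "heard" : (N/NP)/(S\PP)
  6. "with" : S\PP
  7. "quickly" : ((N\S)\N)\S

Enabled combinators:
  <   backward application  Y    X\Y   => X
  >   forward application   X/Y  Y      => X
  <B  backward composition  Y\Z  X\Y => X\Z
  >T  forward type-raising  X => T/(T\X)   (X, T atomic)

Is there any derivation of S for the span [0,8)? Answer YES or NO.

NO

S NP/(N\NP) N\NP N\NP S/(N/NP) (N/NP)/(S\PP) S\PP ((N\S)\N)\S
CKY chart[0,8] = {N, N/(N\N), NP/(NP\N), PP/(PP\N), S/(S\N)}; S ∉ chart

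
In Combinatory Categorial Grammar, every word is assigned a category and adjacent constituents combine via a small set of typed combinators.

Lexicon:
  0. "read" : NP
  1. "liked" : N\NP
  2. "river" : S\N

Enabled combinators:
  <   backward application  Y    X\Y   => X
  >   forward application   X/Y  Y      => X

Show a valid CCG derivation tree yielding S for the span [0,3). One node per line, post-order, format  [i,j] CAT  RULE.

[0,1] NP  lex  "read"
[1,2] N\NP  lex  "liked"
[0,2] N  <  k=1
[2,3] S\N  lex  "river"
[0,3] S  <  k=2

[0,3] S   <
  [0,2] N   <
    [0,1] "read" : NP
    [1,2] "liked" : N\NP
  [2,3] "river" : S\N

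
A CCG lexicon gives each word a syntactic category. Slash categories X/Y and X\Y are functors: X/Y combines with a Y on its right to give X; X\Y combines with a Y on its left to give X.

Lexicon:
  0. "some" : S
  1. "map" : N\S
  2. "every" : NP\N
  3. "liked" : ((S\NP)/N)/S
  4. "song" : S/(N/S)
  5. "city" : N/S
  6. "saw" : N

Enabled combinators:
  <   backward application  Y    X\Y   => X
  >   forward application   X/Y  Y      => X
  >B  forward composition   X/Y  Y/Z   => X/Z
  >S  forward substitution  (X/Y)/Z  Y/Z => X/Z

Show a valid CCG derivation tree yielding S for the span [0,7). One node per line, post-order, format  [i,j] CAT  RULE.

[0,1] S  lex  "some"
[1,2] N\S  lex  "map"
[0,2] N  <  k=1
[2,3] NP\N  lex  "every"
[0,3] NP  <  k=2
[3,4] ((S\NP)/N)/S  lex  "liked"
[4,5] S/(N/S)  lex  "song"
[5,6] N/S  lex  "city"
[4,6] S  >  k=5
[3,6] (S\NP)/N  >  k=4
[6,7] N  lex  "saw"
[3,7] S\NP  >  k=6
[0,7] S  <  k=3

[0,7] S   <
  [0,3] NP   <
    [0,2] N   <
      [0,1] "some" : S
      [1,2] "map" : N\S
    [2,3] "every" : NP\N
  [3,7] S\NP   >
    [3,6] (S\NP)/N   >
      [3,4] "liked" : ((S\NP)/N)/S
      [4,6] S   >
        [4,5] "song" : S/(N/S)
        [5,6] "city" : N/S
    [6,7] "saw" : N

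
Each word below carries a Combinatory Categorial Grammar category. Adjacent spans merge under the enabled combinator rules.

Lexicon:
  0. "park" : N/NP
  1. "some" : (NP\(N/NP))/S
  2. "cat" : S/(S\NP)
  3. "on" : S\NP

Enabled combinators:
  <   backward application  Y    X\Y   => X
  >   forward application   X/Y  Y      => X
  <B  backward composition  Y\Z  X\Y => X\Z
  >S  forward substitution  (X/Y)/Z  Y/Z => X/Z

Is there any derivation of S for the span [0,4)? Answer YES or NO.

NO

N/NP (NP\(N/NP))/S S/(S\NP) S\NP
CKY chart[0,4] = {NP}; S ∉ chart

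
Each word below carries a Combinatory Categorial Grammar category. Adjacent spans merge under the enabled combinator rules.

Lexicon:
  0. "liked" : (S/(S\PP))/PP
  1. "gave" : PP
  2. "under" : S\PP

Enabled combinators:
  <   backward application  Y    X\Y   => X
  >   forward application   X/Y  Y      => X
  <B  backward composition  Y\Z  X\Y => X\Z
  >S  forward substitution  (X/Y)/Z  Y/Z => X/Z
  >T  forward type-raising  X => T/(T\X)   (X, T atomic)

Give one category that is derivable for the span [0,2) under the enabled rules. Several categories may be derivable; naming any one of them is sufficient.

[0,3] S   >
  [0,2] S/(S\PP)   >
    [0,1] "liked" : (S/(S\PP))/PP
    [1,2] "gave" : PP
  [2,3] "under" : S\PP

S/(S\PP)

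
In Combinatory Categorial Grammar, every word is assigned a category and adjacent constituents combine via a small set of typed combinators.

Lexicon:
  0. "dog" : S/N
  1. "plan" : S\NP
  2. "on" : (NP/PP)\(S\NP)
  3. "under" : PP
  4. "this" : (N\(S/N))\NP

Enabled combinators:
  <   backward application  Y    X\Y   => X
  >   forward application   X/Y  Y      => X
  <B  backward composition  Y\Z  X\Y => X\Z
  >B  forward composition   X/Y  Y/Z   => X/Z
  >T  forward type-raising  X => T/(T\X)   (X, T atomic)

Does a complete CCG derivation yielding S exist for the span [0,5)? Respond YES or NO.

NO

S/N S\NP (NP/PP)\(S\NP) PP (N\(S/N))\NP
CKY chart[0,5] = {N, N/(N\N), NP/(NP\N), PP/(PP\N), S/(S\N)}; S ∉ chart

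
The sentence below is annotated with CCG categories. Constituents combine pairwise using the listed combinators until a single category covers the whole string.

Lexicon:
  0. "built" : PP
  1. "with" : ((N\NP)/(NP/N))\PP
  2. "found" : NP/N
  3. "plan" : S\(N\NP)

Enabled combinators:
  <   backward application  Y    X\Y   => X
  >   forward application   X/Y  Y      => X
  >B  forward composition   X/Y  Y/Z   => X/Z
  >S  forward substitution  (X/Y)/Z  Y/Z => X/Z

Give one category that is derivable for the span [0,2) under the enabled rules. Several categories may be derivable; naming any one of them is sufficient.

(N\NP)/(NP/N)

[0,4] S   <
  [0,3] N\NP   >
    [0,2] (N\NP)/(NP/N)   <
      [0,1] "built" : PP
      [1,2] "with" : ((N\NP)/(NP/N))\PP
    [2,3] "found" : NP/N
  [3,4] "plan" : S\(N\NP)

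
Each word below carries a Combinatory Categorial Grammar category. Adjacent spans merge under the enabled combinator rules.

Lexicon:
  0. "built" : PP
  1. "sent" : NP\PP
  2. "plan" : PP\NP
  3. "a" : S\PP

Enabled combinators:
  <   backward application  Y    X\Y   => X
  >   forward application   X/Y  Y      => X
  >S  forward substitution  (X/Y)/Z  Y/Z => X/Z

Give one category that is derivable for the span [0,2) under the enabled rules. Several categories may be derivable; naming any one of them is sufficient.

[0,4] S   <
  [0,3] PP   <
    [0,2] NP   <
      [0,1] "built" : PP
      [1,2] "sent" : NP\PP
    [2,3] "plan" : PP\NP
  [3,4] "a" : S\PP

NP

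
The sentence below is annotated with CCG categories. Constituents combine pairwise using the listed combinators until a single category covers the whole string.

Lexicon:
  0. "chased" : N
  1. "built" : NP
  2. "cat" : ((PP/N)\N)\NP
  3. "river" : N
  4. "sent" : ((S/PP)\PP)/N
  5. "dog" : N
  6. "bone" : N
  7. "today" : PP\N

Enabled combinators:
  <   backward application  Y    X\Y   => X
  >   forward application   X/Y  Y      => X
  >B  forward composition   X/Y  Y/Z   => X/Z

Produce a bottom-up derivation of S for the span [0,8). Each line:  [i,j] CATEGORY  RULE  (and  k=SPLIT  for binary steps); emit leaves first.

[0,8] S   >
  [0,6] S/PP   <
    [0,4] PP   >
      [0,3] PP/N   <
        [0,1] "chased" : N
        [1,3] (PP/N)\N   <
          [1,2] "built" : NP
          [2,3] "cat" : ((PP/N)\N)\NP
      [3,4] "river" : N
    [4,6] (S/PP)\PP   >
      [4,5] "sent" : ((S/PP)\PP)/N
      [5,6] "dog" : N
  [6,8] PP   <
    [6,7] "bone" : N
    [7,8] "today" : PP\N

[0,1] N  lex  "chased"
[1,2] NP  lex  "built"
[2,3] ((PP/N)\N)\NP  lex  "cat"
[1,3] (PP/N)\N  <  k=2
[0,3] PP/N  <  k=1
[3,4] N  lex  "river"
[0,4] PP  >  k=3
[4,5] ((S/PP)\PP)/N  lex  "sent"
[5,6] N  lex  "dog"
[4,6] (S/PP)\PP  >  k=5
[0,6] S/PP  <  k=4
[6,7] N  lex  "bone"
[7,8] PP\N  lex  "today"
[6,8] PP  <  k=7
[0,8] S  >  k=6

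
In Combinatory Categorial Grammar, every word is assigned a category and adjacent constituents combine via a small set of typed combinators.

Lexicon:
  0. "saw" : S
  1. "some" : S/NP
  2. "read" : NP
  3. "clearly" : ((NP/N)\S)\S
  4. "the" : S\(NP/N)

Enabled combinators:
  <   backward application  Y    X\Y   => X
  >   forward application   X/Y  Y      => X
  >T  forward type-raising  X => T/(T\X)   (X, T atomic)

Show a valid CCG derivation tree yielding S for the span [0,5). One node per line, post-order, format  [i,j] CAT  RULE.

[0,1] S  lex  "saw"
[1,2] S/NP  lex  "some"
[2,3] NP  lex  "read"
[1,3] S  >  k=2
[3,4] ((NP/N)\S)\S  lex  "clearly"
[1,4] (NP/N)\S  <  k=3
[0,4] NP/N  <  k=1
[4,5] S\(NP/N)  lex  "the"
[0,5] S  <  k=4

[0,5] S   <
  [0,4] NP/N   <
    [0,1] "saw" : S
    [1,4] (NP/N)\S   <
      [1,3] S   >
        [1,2] "some" : S/NP
        [2,3] "read" : NP
      [3,4] "clearly" : ((NP/N)\S)\S
  [4,5] "the" : S\(NP/N)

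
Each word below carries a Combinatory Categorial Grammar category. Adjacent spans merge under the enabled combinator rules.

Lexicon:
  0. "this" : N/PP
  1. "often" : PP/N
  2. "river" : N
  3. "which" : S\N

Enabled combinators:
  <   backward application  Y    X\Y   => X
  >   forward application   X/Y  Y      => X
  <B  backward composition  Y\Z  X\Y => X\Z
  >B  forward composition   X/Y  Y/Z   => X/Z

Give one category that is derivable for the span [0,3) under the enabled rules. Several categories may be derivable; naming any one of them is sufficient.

[0,4] S   <
  [0,3] N   >
    [0,1] "this" : N/PP
    [1,3] PP   >
      [1,2] "often" : PP/N
      [2,3] "river" : N
  [3,4] "which" : S\N

N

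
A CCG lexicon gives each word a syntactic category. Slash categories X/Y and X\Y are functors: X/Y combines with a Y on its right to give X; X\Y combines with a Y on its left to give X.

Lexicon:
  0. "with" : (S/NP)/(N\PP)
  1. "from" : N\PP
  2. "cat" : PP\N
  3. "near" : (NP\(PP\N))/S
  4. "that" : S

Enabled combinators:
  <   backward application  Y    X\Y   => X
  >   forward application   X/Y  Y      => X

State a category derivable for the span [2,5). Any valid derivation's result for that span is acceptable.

NP

[0,5] S   >
  [0,2] S/NP   >
    [0,1] "with" : (S/NP)/(N\PP)
    [1,2] "from" : N\PP
  [2,5] NP   <
    [2,3] "cat" : PP\N
    [3,5] NP\(PP\N)   >
      [3,4] "near" : (NP\(PP\N))/S
      [4,5] "that" : S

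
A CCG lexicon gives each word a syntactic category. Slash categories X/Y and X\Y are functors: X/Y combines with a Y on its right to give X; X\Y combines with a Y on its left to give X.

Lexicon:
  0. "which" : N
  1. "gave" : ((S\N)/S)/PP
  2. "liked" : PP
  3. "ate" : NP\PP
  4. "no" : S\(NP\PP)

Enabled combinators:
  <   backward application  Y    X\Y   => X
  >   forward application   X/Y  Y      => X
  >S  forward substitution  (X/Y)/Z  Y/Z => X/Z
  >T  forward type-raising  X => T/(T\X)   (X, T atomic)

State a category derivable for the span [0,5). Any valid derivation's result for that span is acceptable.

S

[0,5] S   >
  [0,1] S/(S\N)   >T
    [0,1] "which" : N
  [1,5] S\N   >
    [1,3] (S\N)/S   >
      [1,2] "gave" : ((S\N)/S)/PP
      [2,3] "liked" : PP
    [3,5] S   <
      [3,4] "ate" : NP\PP
      [4,5] "no" : S\(NP\PP)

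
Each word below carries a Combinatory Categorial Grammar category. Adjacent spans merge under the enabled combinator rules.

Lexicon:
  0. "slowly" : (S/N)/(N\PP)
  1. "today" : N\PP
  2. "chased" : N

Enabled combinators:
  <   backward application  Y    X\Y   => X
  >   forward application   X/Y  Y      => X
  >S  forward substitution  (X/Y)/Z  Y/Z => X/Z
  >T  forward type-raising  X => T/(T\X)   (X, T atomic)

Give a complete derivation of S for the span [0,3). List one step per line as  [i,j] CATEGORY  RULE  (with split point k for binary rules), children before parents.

[0,3] S   >
  [0,2] S/N   >
    [0,1] "slowly" : (S/N)/(N\PP)
    [1,2] "today" : N\PP
  [2,3] "chased" : N

[0,1] (S/N)/(N\PP)  lex  "slowly"
[1,2] N\PP  lex  "today"
[0,2] S/N  >  k=1
[2,3] N  lex  "chased"
[0,3] S  >  k=2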